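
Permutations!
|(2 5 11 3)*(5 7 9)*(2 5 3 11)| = 5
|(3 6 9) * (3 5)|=|(3 6 9 5)|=4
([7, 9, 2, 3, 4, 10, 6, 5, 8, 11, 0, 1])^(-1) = [10, 11, 2, 3, 4, 7, 6, 0, 8, 1, 5, 9]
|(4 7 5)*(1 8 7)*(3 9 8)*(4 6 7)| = 15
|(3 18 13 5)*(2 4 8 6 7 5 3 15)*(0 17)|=|(0 17)(2 4 8 6 7 5 15)(3 18 13)|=42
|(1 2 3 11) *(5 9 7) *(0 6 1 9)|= |(0 6 1 2 3 11 9 7 5)|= 9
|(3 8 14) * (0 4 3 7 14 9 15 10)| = 14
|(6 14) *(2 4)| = 2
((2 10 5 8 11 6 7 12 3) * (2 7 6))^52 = (2 5 11 10 8)(3 7 12)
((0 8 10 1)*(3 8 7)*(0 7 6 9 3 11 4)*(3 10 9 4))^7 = ((0 6 4)(1 7 11 3 8 9 10))^7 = (11)(0 6 4)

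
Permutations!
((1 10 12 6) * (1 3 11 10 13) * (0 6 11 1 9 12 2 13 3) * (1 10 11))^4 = (1 13 3 9 10 12 2)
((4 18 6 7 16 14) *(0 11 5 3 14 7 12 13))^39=((0 11 5 3 14 4 18 6 12 13)(7 16))^39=(0 13 12 6 18 4 14 3 5 11)(7 16)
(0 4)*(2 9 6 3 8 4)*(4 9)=(0 2 4)(3 8 9 6)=[2, 1, 4, 8, 0, 5, 3, 7, 9, 6]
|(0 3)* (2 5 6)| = |(0 3)(2 5 6)| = 6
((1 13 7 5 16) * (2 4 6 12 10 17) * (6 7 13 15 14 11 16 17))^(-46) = (1 16 11 14 15)(2 17 5 7 4)(6 10 12)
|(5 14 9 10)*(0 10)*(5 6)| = 6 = |(0 10 6 5 14 9)|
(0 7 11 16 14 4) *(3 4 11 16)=(0 7 16 14 11 3 4)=[7, 1, 2, 4, 0, 5, 6, 16, 8, 9, 10, 3, 12, 13, 11, 15, 14]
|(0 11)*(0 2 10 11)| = 3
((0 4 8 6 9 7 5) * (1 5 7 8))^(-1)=(0 5 1 4)(6 8 9)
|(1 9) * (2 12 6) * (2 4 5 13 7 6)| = 10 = |(1 9)(2 12)(4 5 13 7 6)|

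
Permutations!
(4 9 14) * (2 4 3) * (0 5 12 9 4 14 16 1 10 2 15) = (0 5 12 9 16 1 10 2 14 3 15) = [5, 10, 14, 15, 4, 12, 6, 7, 8, 16, 2, 11, 9, 13, 3, 0, 1]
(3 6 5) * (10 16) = (3 6 5)(10 16) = [0, 1, 2, 6, 4, 3, 5, 7, 8, 9, 16, 11, 12, 13, 14, 15, 10]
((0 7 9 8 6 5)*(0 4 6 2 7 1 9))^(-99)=(0 8)(1 2)(7 9)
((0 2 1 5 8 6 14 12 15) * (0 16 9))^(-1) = ((0 2 1 5 8 6 14 12 15 16 9))^(-1) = (0 9 16 15 12 14 6 8 5 1 2)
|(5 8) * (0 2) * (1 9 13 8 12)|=6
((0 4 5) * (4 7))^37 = (0 7 4 5) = ((0 7 4 5))^37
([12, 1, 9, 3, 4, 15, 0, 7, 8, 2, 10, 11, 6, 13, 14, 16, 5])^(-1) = [6, 1, 9, 3, 4, 16, 12, 7, 8, 2, 10, 11, 0, 13, 14, 5, 15]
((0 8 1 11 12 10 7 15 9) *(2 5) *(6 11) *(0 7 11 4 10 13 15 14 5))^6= (0 11 14 6 15)(1 13 2 10 7)(4 9 8 12 5)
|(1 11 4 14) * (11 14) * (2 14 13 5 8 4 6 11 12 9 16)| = |(1 13 5 8 4 12 9 16 2 14)(6 11)| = 10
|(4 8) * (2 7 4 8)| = 3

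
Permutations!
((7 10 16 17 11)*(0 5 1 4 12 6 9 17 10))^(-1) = (0 7 11 17 9 6 12 4 1 5)(10 16)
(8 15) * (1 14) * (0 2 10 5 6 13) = (0 2 10 5 6 13)(1 14)(8 15) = [2, 14, 10, 3, 4, 6, 13, 7, 15, 9, 5, 11, 12, 0, 1, 8]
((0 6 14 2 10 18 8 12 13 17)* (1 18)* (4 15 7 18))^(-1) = (0 17 13 12 8 18 7 15 4 1 10 2 14 6)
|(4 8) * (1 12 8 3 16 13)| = 7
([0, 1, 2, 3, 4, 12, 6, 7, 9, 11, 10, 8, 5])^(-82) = (12)(8 11 9)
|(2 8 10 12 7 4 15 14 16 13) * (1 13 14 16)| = |(1 13 2 8 10 12 7 4 15 16 14)| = 11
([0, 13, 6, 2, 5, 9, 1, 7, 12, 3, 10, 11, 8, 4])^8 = [0, 1, 2, 3, 4, 5, 6, 7, 8, 9, 10, 11, 12, 13]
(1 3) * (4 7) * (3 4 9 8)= (1 4 7 9 8 3)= [0, 4, 2, 1, 7, 5, 6, 9, 3, 8]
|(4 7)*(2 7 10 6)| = |(2 7 4 10 6)| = 5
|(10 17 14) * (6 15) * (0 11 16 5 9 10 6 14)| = |(0 11 16 5 9 10 17)(6 15 14)| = 21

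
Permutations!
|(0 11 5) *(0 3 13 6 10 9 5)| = |(0 11)(3 13 6 10 9 5)| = 6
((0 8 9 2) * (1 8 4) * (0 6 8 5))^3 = ((0 4 1 5)(2 6 8 9))^3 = (0 5 1 4)(2 9 8 6)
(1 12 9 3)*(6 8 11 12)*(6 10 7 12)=[0, 10, 2, 1, 4, 5, 8, 12, 11, 3, 7, 6, 9]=(1 10 7 12 9 3)(6 8 11)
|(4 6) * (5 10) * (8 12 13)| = 6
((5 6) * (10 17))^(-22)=((5 6)(10 17))^(-22)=(17)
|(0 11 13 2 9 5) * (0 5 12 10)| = 7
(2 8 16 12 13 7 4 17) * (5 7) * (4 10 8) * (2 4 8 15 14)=(2 8 16 12 13 5 7 10 15 14)(4 17)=[0, 1, 8, 3, 17, 7, 6, 10, 16, 9, 15, 11, 13, 5, 2, 14, 12, 4]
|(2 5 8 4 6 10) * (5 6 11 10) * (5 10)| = 12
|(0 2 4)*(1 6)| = 6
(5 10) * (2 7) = (2 7)(5 10) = [0, 1, 7, 3, 4, 10, 6, 2, 8, 9, 5]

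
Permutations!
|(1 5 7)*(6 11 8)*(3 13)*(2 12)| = 6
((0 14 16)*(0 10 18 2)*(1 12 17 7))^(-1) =((0 14 16 10 18 2)(1 12 17 7))^(-1) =(0 2 18 10 16 14)(1 7 17 12)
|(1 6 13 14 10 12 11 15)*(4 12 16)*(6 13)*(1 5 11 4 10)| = 6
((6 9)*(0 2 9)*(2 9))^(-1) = (0 6 9)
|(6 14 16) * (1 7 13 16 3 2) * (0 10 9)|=24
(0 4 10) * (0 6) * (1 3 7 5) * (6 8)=(0 4 10 8 6)(1 3 7 5)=[4, 3, 2, 7, 10, 1, 0, 5, 6, 9, 8]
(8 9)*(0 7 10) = (0 7 10)(8 9) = [7, 1, 2, 3, 4, 5, 6, 10, 9, 8, 0]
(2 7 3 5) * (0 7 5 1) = (0 7 3 1)(2 5) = [7, 0, 5, 1, 4, 2, 6, 3]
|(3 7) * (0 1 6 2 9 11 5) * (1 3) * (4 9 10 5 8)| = 8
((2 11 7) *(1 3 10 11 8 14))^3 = ((1 3 10 11 7 2 8 14))^3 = (1 11 8 3 7 14 10 2)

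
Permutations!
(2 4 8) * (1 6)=[0, 6, 4, 3, 8, 5, 1, 7, 2]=(1 6)(2 4 8)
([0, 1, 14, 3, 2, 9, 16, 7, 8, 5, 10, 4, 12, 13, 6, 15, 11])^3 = [0, 1, 16, 3, 6, 9, 4, 7, 8, 5, 10, 14, 12, 13, 11, 15, 2]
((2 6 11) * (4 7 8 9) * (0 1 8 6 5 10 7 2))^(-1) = (0 11 6 7 10 5 2 4 9 8 1)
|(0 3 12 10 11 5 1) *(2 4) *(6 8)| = |(0 3 12 10 11 5 1)(2 4)(6 8)| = 14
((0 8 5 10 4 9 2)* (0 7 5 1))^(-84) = (10)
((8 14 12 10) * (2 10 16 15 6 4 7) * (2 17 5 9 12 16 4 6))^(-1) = (2 15 16 14 8 10)(4 12 9 5 17 7) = ((2 10 8 14 16 15)(4 7 17 5 9 12))^(-1)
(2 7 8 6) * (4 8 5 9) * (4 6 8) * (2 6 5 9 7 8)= (2 8)(5 7 9)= [0, 1, 8, 3, 4, 7, 6, 9, 2, 5]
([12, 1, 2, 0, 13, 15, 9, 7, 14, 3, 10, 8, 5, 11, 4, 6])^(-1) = [3, 1, 2, 9, 14, 12, 15, 7, 11, 6, 10, 13, 0, 4, 8, 5]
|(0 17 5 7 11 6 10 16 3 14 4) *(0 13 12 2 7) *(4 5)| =|(0 17 4 13 12 2 7 11 6 10 16 3 14 5)| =14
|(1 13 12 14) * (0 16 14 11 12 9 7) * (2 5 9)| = |(0 16 14 1 13 2 5 9 7)(11 12)| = 18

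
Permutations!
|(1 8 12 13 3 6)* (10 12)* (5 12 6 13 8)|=|(1 5 12 8 10 6)(3 13)|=6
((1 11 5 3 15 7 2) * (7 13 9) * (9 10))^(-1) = ((1 11 5 3 15 13 10 9 7 2))^(-1) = (1 2 7 9 10 13 15 3 5 11)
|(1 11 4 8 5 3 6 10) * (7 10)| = |(1 11 4 8 5 3 6 7 10)| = 9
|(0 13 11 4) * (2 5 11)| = 6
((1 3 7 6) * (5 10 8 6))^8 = ((1 3 7 5 10 8 6))^8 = (1 3 7 5 10 8 6)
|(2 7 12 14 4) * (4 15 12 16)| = 12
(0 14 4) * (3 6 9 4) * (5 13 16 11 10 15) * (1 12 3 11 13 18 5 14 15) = (0 15 14 11 10 1 12 3 6 9 4)(5 18)(13 16) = [15, 12, 2, 6, 0, 18, 9, 7, 8, 4, 1, 10, 3, 16, 11, 14, 13, 17, 5]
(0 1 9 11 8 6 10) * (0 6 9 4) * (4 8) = [1, 8, 2, 3, 0, 5, 10, 7, 9, 11, 6, 4] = (0 1 8 9 11 4)(6 10)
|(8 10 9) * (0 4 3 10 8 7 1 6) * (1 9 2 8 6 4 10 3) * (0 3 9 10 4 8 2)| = 9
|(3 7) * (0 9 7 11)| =5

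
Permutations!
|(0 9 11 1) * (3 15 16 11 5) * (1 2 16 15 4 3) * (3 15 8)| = |(0 9 5 1)(2 16 11)(3 4 15 8)| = 12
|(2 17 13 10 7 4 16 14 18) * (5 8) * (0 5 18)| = |(0 5 8 18 2 17 13 10 7 4 16 14)| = 12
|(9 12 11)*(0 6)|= |(0 6)(9 12 11)|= 6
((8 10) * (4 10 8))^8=(10)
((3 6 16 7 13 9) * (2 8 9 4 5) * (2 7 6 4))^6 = ((2 8 9 3 4 5 7 13)(6 16))^6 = (16)(2 7 4 9)(3 8 13 5)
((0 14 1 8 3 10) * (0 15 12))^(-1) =((0 14 1 8 3 10 15 12))^(-1) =(0 12 15 10 3 8 1 14)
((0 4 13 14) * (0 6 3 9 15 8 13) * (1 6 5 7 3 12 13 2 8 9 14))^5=(0 4)(1 6 12 13)(2 8)(3 14 5 7)(9 15)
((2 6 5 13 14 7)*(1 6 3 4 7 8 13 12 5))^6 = (14)(2 4)(3 7)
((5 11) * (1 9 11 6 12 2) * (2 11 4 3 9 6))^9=(1 11)(2 12)(5 6)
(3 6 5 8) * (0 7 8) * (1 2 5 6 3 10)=(0 7 8 10 1 2 5)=[7, 2, 5, 3, 4, 0, 6, 8, 10, 9, 1]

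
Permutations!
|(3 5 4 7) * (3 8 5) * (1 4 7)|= 6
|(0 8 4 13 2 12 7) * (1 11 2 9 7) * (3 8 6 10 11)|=|(0 6 10 11 2 12 1 3 8 4 13 9 7)|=13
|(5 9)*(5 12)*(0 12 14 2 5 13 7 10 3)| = 12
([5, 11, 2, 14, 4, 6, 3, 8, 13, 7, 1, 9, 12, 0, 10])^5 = (0 10 8 3 9 5 1 13 14 7 6 11)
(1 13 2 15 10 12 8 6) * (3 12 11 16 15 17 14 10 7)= (1 13 2 17 14 10 11 16 15 7 3 12 8 6)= [0, 13, 17, 12, 4, 5, 1, 3, 6, 9, 11, 16, 8, 2, 10, 7, 15, 14]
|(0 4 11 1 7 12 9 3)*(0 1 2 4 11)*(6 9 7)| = |(0 11 2 4)(1 6 9 3)(7 12)| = 4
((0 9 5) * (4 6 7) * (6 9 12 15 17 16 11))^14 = ((0 12 15 17 16 11 6 7 4 9 5))^14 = (0 17 6 9 12 16 7 5 15 11 4)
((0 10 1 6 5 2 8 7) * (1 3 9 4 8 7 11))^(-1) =((0 10 3 9 4 8 11 1 6 5 2 7))^(-1) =(0 7 2 5 6 1 11 8 4 9 3 10)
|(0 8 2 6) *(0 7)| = 5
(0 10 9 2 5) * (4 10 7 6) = [7, 1, 5, 3, 10, 0, 4, 6, 8, 2, 9] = (0 7 6 4 10 9 2 5)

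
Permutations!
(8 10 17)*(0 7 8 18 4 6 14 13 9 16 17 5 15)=[7, 1, 2, 3, 6, 15, 14, 8, 10, 16, 5, 11, 12, 9, 13, 0, 17, 18, 4]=(0 7 8 10 5 15)(4 6 14 13 9 16 17 18)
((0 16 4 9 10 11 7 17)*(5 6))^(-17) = ((0 16 4 9 10 11 7 17)(5 6))^(-17) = (0 17 7 11 10 9 4 16)(5 6)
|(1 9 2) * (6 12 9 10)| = |(1 10 6 12 9 2)| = 6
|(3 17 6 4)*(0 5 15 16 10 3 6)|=|(0 5 15 16 10 3 17)(4 6)|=14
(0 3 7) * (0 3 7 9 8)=(0 7 3 9 8)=[7, 1, 2, 9, 4, 5, 6, 3, 0, 8]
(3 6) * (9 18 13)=(3 6)(9 18 13)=[0, 1, 2, 6, 4, 5, 3, 7, 8, 18, 10, 11, 12, 9, 14, 15, 16, 17, 13]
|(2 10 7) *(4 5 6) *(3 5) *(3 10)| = |(2 3 5 6 4 10 7)| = 7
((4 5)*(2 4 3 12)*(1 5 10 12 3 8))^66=(2 10)(4 12)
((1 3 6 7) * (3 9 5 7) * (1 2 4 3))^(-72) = (9)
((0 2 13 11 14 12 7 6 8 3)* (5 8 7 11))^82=((0 2 13 5 8 3)(6 7)(11 14 12))^82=(0 8 13)(2 3 5)(11 14 12)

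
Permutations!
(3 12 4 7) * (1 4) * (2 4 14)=(1 14 2 4 7 3 12)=[0, 14, 4, 12, 7, 5, 6, 3, 8, 9, 10, 11, 1, 13, 2]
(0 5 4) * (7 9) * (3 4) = (0 5 3 4)(7 9) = [5, 1, 2, 4, 0, 3, 6, 9, 8, 7]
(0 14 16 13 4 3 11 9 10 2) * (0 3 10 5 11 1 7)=(0 14 16 13 4 10 2 3 1 7)(5 11 9)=[14, 7, 3, 1, 10, 11, 6, 0, 8, 5, 2, 9, 12, 4, 16, 15, 13]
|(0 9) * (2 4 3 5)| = 4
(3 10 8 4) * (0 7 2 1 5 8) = (0 7 2 1 5 8 4 3 10) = [7, 5, 1, 10, 3, 8, 6, 2, 4, 9, 0]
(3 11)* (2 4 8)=(2 4 8)(3 11)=[0, 1, 4, 11, 8, 5, 6, 7, 2, 9, 10, 3]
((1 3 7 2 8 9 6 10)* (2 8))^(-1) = ((1 3 7 8 9 6 10))^(-1) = (1 10 6 9 8 7 3)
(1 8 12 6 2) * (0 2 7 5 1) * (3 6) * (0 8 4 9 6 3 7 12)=(0 2 8)(1 4 9 6 12 7 5)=[2, 4, 8, 3, 9, 1, 12, 5, 0, 6, 10, 11, 7]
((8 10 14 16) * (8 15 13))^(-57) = ((8 10 14 16 15 13))^(-57) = (8 16)(10 15)(13 14)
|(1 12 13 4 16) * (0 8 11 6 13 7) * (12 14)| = |(0 8 11 6 13 4 16 1 14 12 7)| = 11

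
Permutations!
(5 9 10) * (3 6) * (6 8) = (3 8 6)(5 9 10) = [0, 1, 2, 8, 4, 9, 3, 7, 6, 10, 5]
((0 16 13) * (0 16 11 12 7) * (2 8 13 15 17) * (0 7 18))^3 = ((0 11 12 18)(2 8 13 16 15 17))^3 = (0 18 12 11)(2 16)(8 15)(13 17)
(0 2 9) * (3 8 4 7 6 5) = (0 2 9)(3 8 4 7 6 5) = [2, 1, 9, 8, 7, 3, 5, 6, 4, 0]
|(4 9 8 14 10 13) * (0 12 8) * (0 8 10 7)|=9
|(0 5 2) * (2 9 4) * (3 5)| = 6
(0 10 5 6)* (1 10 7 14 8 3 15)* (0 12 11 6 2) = (0 7 14 8 3 15 1 10 5 2)(6 12 11) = [7, 10, 0, 15, 4, 2, 12, 14, 3, 9, 5, 6, 11, 13, 8, 1]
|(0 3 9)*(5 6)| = |(0 3 9)(5 6)| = 6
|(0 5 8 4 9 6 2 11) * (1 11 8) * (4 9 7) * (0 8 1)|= 6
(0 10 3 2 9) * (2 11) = (0 10 3 11 2 9) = [10, 1, 9, 11, 4, 5, 6, 7, 8, 0, 3, 2]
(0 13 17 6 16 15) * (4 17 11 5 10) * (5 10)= [13, 1, 2, 3, 17, 5, 16, 7, 8, 9, 4, 10, 12, 11, 14, 0, 15, 6]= (0 13 11 10 4 17 6 16 15)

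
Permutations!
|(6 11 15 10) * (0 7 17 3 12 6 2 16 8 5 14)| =14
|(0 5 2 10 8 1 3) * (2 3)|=12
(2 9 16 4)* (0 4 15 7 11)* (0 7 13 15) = (0 4 2 9 16)(7 11)(13 15) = [4, 1, 9, 3, 2, 5, 6, 11, 8, 16, 10, 7, 12, 15, 14, 13, 0]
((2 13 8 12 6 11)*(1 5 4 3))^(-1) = (1 3 4 5)(2 11 6 12 8 13)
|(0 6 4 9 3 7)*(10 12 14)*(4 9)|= |(0 6 9 3 7)(10 12 14)|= 15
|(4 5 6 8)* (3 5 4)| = 4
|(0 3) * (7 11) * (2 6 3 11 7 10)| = |(0 11 10 2 6 3)| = 6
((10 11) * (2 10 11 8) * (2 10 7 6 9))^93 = ((11)(2 7 6 9)(8 10))^93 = (11)(2 7 6 9)(8 10)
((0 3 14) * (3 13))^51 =(0 14 3 13)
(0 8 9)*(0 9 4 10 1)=(0 8 4 10 1)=[8, 0, 2, 3, 10, 5, 6, 7, 4, 9, 1]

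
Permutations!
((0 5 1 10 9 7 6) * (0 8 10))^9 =(6 7 9 10 8)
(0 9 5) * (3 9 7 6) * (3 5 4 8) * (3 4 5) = (0 7 6 3 9 5)(4 8) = [7, 1, 2, 9, 8, 0, 3, 6, 4, 5]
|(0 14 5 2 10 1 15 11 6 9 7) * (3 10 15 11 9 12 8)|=|(0 14 5 2 15 9 7)(1 11 6 12 8 3 10)|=7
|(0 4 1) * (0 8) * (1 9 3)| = 6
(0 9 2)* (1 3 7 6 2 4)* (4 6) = (0 9 6 2)(1 3 7 4) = [9, 3, 0, 7, 1, 5, 2, 4, 8, 6]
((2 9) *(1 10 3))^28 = ((1 10 3)(2 9))^28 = (1 10 3)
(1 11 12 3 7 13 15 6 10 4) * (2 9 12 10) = (1 11 10 4)(2 9 12 3 7 13 15 6) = [0, 11, 9, 7, 1, 5, 2, 13, 8, 12, 4, 10, 3, 15, 14, 6]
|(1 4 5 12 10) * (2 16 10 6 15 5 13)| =12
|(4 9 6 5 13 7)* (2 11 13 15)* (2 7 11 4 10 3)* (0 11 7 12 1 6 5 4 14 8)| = |(0 11 13 7 10 3 2 14 8)(1 6 4 9 5 15 12)| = 63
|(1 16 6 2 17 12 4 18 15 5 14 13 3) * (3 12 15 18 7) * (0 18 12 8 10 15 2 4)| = |(0 18 12)(1 16 6 4 7 3)(2 17)(5 14 13 8 10 15)| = 6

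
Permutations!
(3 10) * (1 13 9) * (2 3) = [0, 13, 3, 10, 4, 5, 6, 7, 8, 1, 2, 11, 12, 9] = (1 13 9)(2 3 10)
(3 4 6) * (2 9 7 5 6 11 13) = (2 9 7 5 6 3 4 11 13) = [0, 1, 9, 4, 11, 6, 3, 5, 8, 7, 10, 13, 12, 2]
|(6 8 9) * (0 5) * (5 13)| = |(0 13 5)(6 8 9)| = 3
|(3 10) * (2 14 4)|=|(2 14 4)(3 10)|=6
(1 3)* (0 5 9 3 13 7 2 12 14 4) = [5, 13, 12, 1, 0, 9, 6, 2, 8, 3, 10, 11, 14, 7, 4] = (0 5 9 3 1 13 7 2 12 14 4)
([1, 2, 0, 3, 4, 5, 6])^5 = (6)(0 2 1)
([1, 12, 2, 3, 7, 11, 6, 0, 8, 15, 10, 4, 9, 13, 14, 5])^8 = (0 7 4 11 5 15 9 12 1)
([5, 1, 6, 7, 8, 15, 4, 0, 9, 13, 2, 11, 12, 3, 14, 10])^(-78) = [4, 1, 3, 2, 0, 8, 7, 6, 5, 15, 13, 11, 12, 10, 14, 9]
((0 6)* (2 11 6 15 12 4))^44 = ((0 15 12 4 2 11 6))^44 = (0 12 2 6 15 4 11)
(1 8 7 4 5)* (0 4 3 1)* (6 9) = (0 4 5)(1 8 7 3)(6 9) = [4, 8, 2, 1, 5, 0, 9, 3, 7, 6]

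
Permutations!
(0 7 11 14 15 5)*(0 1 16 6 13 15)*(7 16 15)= (0 16 6 13 7 11 14)(1 15 5)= [16, 15, 2, 3, 4, 1, 13, 11, 8, 9, 10, 14, 12, 7, 0, 5, 6]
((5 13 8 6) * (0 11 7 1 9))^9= ((0 11 7 1 9)(5 13 8 6))^9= (0 9 1 7 11)(5 13 8 6)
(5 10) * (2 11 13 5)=(2 11 13 5 10)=[0, 1, 11, 3, 4, 10, 6, 7, 8, 9, 2, 13, 12, 5]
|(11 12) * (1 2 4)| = |(1 2 4)(11 12)| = 6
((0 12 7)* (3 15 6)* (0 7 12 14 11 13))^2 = (0 11)(3 6 15)(13 14)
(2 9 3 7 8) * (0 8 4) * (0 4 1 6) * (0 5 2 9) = (0 8 9 3 7 1 6 5 2) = [8, 6, 0, 7, 4, 2, 5, 1, 9, 3]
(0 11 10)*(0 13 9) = (0 11 10 13 9) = [11, 1, 2, 3, 4, 5, 6, 7, 8, 0, 13, 10, 12, 9]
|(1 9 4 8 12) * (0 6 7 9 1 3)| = |(0 6 7 9 4 8 12 3)| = 8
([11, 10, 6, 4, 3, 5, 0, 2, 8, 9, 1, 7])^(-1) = [6, 10, 7, 4, 3, 5, 2, 11, 8, 9, 1, 0]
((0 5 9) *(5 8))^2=((0 8 5 9))^2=(0 5)(8 9)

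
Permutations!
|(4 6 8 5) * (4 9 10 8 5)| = 6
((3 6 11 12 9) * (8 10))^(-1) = (3 9 12 11 6)(8 10) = ((3 6 11 12 9)(8 10))^(-1)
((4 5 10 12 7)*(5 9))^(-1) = ((4 9 5 10 12 7))^(-1) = (4 7 12 10 5 9)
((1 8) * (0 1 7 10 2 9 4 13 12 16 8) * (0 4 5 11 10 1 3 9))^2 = ((0 3 9 5 11 10 2)(1 4 13 12 16 8 7))^2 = (0 9 11 2 3 5 10)(1 13 16 7 4 12 8)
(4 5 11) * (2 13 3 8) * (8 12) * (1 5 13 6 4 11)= (1 5)(2 6 4 13 3 12 8)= [0, 5, 6, 12, 13, 1, 4, 7, 2, 9, 10, 11, 8, 3]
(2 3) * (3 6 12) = (2 6 12 3) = [0, 1, 6, 2, 4, 5, 12, 7, 8, 9, 10, 11, 3]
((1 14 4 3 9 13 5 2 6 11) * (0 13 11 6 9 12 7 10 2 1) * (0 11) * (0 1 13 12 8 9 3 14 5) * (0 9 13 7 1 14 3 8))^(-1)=(0 3 4 14 9 13 8 2 10 7 5 1 12)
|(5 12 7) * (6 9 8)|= |(5 12 7)(6 9 8)|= 3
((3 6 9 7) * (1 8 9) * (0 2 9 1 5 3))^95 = (0 7 9 2)(1 8)(3 5 6)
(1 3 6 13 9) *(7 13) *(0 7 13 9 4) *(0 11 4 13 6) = (13)(0 7 9 1 3)(4 11) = [7, 3, 2, 0, 11, 5, 6, 9, 8, 1, 10, 4, 12, 13]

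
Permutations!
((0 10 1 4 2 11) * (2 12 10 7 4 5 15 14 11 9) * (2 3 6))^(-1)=(0 11 14 15 5 1 10 12 4 7)(2 6 3 9)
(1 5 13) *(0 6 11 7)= (0 6 11 7)(1 5 13)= [6, 5, 2, 3, 4, 13, 11, 0, 8, 9, 10, 7, 12, 1]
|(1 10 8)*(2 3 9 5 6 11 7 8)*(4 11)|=|(1 10 2 3 9 5 6 4 11 7 8)|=11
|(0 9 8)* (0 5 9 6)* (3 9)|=|(0 6)(3 9 8 5)|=4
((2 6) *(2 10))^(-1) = ((2 6 10))^(-1) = (2 10 6)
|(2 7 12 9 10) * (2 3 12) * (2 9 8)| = 7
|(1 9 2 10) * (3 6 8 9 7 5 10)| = |(1 7 5 10)(2 3 6 8 9)| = 20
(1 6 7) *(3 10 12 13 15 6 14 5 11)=[0, 14, 2, 10, 4, 11, 7, 1, 8, 9, 12, 3, 13, 15, 5, 6]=(1 14 5 11 3 10 12 13 15 6 7)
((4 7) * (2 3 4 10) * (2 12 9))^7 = (12)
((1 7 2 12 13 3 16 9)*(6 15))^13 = (1 3 2 9 13 7 16 12)(6 15)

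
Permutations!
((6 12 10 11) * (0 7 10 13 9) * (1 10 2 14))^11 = (14)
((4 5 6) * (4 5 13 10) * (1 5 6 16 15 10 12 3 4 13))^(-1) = (1 4 3 12 13 10 15 16 5)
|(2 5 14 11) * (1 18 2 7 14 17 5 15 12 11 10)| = |(1 18 2 15 12 11 7 14 10)(5 17)| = 18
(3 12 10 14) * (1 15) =(1 15)(3 12 10 14) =[0, 15, 2, 12, 4, 5, 6, 7, 8, 9, 14, 11, 10, 13, 3, 1]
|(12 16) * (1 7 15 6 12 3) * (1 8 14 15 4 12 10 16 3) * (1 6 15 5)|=24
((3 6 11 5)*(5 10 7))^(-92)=(3 7 11)(5 10 6)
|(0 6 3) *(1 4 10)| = 3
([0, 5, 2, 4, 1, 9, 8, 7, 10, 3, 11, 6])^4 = (11)(1 4 3 9 5)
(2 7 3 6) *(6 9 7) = (2 6)(3 9 7) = [0, 1, 6, 9, 4, 5, 2, 3, 8, 7]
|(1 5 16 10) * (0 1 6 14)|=|(0 1 5 16 10 6 14)|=7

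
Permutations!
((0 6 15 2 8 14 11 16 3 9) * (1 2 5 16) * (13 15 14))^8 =((0 6 14 11 1 2 8 13 15 5 16 3 9))^8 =(0 15 11 3 8 6 5 1 9 13 14 16 2)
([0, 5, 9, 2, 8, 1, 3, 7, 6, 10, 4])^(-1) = (1 5)(2 3 6 8 4 10 9)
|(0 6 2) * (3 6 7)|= 5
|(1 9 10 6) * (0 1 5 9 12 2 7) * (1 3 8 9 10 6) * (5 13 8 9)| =|(0 3 9 6 13 8 5 10 1 12 2 7)| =12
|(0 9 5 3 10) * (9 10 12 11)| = 10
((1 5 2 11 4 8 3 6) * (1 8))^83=((1 5 2 11 4)(3 6 8))^83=(1 11 5 4 2)(3 8 6)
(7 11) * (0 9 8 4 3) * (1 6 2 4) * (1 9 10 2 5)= (0 10 2 4 3)(1 6 5)(7 11)(8 9)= [10, 6, 4, 0, 3, 1, 5, 11, 9, 8, 2, 7]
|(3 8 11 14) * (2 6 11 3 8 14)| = 3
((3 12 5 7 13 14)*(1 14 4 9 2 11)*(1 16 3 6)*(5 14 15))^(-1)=(1 6 14 12 3 16 11 2 9 4 13 7 5 15)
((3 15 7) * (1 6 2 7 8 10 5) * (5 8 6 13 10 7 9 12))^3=(1 8 15 9)(2 5 10 3)(6 12 13 7)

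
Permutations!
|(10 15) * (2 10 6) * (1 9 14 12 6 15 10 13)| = |(15)(1 9 14 12 6 2 13)| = 7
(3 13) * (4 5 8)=(3 13)(4 5 8)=[0, 1, 2, 13, 5, 8, 6, 7, 4, 9, 10, 11, 12, 3]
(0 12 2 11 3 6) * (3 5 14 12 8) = [8, 1, 11, 6, 4, 14, 0, 7, 3, 9, 10, 5, 2, 13, 12] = (0 8 3 6)(2 11 5 14 12)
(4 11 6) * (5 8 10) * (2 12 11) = (2 12 11 6 4)(5 8 10) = [0, 1, 12, 3, 2, 8, 4, 7, 10, 9, 5, 6, 11]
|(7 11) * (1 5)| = 2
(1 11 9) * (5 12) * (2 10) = [0, 11, 10, 3, 4, 12, 6, 7, 8, 1, 2, 9, 5] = (1 11 9)(2 10)(5 12)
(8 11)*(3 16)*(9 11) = [0, 1, 2, 16, 4, 5, 6, 7, 9, 11, 10, 8, 12, 13, 14, 15, 3] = (3 16)(8 9 11)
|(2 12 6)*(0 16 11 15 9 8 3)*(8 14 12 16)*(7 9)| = |(0 8 3)(2 16 11 15 7 9 14 12 6)| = 9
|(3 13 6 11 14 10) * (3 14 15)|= |(3 13 6 11 15)(10 14)|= 10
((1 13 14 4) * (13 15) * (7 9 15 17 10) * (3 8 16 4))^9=(1 8 13 7)(3 15 10 4)(9 17 16 14)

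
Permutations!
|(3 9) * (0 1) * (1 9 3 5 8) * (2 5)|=6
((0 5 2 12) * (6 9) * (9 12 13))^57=(0 5 2 13 9 6 12)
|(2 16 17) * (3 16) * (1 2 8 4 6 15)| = 9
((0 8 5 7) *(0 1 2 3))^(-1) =((0 8 5 7 1 2 3))^(-1) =(0 3 2 1 7 5 8)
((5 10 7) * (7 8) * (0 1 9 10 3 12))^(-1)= ((0 1 9 10 8 7 5 3 12))^(-1)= (0 12 3 5 7 8 10 9 1)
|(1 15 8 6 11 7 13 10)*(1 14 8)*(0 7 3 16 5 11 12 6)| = 12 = |(0 7 13 10 14 8)(1 15)(3 16 5 11)(6 12)|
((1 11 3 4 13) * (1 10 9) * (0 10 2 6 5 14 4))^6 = ((0 10 9 1 11 3)(2 6 5 14 4 13))^6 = (14)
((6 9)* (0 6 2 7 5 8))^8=((0 6 9 2 7 5 8))^8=(0 6 9 2 7 5 8)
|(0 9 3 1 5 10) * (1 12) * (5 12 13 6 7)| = 8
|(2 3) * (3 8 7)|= 4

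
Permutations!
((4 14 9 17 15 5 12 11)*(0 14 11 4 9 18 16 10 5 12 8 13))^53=(0 5 18 13 10 14 8 16)(4 12 15 17 9 11)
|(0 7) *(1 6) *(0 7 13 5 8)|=4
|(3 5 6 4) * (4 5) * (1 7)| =|(1 7)(3 4)(5 6)| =2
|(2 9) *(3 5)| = |(2 9)(3 5)| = 2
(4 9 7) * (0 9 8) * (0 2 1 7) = (0 9)(1 7 4 8 2) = [9, 7, 1, 3, 8, 5, 6, 4, 2, 0]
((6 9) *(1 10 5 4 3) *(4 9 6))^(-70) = (1 5 4)(3 10 9)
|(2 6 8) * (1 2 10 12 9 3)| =8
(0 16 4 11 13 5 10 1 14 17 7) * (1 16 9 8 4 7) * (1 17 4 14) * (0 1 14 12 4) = (17)(0 9 8 12 4 11 13 5 10 16 7 1 14) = [9, 14, 2, 3, 11, 10, 6, 1, 12, 8, 16, 13, 4, 5, 0, 15, 7, 17]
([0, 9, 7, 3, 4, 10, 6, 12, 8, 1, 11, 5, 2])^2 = (2 12 7)(5 11 10)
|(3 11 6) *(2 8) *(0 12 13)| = 6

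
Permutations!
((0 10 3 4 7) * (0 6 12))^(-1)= ((0 10 3 4 7 6 12))^(-1)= (0 12 6 7 4 3 10)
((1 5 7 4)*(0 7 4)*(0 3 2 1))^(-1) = (0 4 5 1 2 3 7)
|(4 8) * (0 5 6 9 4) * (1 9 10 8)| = |(0 5 6 10 8)(1 9 4)| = 15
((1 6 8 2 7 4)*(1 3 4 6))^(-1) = ((2 7 6 8)(3 4))^(-1) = (2 8 6 7)(3 4)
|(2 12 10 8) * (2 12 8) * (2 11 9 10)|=|(2 8 12)(9 10 11)|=3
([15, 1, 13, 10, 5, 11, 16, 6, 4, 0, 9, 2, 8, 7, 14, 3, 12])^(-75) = (2 12)(4 7)(5 6)(8 13)(11 16)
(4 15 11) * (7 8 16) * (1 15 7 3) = (1 15 11 4 7 8 16 3) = [0, 15, 2, 1, 7, 5, 6, 8, 16, 9, 10, 4, 12, 13, 14, 11, 3]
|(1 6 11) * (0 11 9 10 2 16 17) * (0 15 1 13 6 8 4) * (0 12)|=|(0 11 13 6 9 10 2 16 17 15 1 8 4 12)|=14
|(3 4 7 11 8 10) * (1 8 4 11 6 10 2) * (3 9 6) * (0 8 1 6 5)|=28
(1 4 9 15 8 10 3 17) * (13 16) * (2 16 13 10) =(1 4 9 15 8 2 16 10 3 17) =[0, 4, 16, 17, 9, 5, 6, 7, 2, 15, 3, 11, 12, 13, 14, 8, 10, 1]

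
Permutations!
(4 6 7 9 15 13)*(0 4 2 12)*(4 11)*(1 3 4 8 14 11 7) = (0 7 9 15 13 2 12)(1 3 4 6)(8 14 11) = [7, 3, 12, 4, 6, 5, 1, 9, 14, 15, 10, 8, 0, 2, 11, 13]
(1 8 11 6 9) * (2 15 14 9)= (1 8 11 6 2 15 14 9)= [0, 8, 15, 3, 4, 5, 2, 7, 11, 1, 10, 6, 12, 13, 9, 14]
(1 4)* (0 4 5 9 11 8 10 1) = (0 4)(1 5 9 11 8 10) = [4, 5, 2, 3, 0, 9, 6, 7, 10, 11, 1, 8]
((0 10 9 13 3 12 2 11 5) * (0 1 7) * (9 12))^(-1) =(0 7 1 5 11 2 12 10)(3 13 9)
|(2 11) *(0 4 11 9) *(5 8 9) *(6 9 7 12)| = |(0 4 11 2 5 8 7 12 6 9)| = 10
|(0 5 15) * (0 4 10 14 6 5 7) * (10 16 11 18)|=18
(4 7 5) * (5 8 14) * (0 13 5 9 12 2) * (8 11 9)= (0 13 5 4 7 11 9 12 2)(8 14)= [13, 1, 0, 3, 7, 4, 6, 11, 14, 12, 10, 9, 2, 5, 8]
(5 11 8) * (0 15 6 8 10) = (0 15 6 8 5 11 10) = [15, 1, 2, 3, 4, 11, 8, 7, 5, 9, 0, 10, 12, 13, 14, 6]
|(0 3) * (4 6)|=|(0 3)(4 6)|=2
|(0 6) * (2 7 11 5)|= 4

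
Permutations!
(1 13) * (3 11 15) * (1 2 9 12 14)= (1 13 2 9 12 14)(3 11 15)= [0, 13, 9, 11, 4, 5, 6, 7, 8, 12, 10, 15, 14, 2, 1, 3]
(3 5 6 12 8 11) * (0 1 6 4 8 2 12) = (0 1 6)(2 12)(3 5 4 8 11) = [1, 6, 12, 5, 8, 4, 0, 7, 11, 9, 10, 3, 2]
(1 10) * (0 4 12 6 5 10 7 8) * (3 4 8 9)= (0 8)(1 7 9 3 4 12 6 5 10)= [8, 7, 2, 4, 12, 10, 5, 9, 0, 3, 1, 11, 6]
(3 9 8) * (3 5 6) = (3 9 8 5 6) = [0, 1, 2, 9, 4, 6, 3, 7, 5, 8]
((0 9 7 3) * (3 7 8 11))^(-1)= ((0 9 8 11 3))^(-1)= (0 3 11 8 9)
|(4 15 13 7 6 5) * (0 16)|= |(0 16)(4 15 13 7 6 5)|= 6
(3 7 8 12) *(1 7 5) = [0, 7, 2, 5, 4, 1, 6, 8, 12, 9, 10, 11, 3] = (1 7 8 12 3 5)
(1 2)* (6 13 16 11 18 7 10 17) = (1 2)(6 13 16 11 18 7 10 17) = [0, 2, 1, 3, 4, 5, 13, 10, 8, 9, 17, 18, 12, 16, 14, 15, 11, 6, 7]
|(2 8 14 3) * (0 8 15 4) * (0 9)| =8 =|(0 8 14 3 2 15 4 9)|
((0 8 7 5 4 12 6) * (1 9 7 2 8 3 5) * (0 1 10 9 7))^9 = ((0 3 5 4 12 6 1 7 10 9)(2 8))^9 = (0 9 10 7 1 6 12 4 5 3)(2 8)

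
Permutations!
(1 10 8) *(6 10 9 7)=(1 9 7 6 10 8)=[0, 9, 2, 3, 4, 5, 10, 6, 1, 7, 8]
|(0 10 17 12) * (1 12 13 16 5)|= |(0 10 17 13 16 5 1 12)|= 8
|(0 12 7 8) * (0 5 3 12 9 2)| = 15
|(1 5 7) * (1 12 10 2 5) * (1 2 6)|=7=|(1 2 5 7 12 10 6)|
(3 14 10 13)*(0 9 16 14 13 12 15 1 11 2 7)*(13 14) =(0 9 16 13 3 14 10 12 15 1 11 2 7) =[9, 11, 7, 14, 4, 5, 6, 0, 8, 16, 12, 2, 15, 3, 10, 1, 13]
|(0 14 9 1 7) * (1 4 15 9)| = 12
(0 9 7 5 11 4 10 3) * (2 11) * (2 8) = [9, 1, 11, 0, 10, 8, 6, 5, 2, 7, 3, 4] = (0 9 7 5 8 2 11 4 10 3)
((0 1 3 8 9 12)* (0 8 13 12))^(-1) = ((0 1 3 13 12 8 9))^(-1) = (0 9 8 12 13 3 1)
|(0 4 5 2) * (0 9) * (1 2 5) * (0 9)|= 4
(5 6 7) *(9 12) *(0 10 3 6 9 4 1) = (0 10 3 6 7 5 9 12 4 1) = [10, 0, 2, 6, 1, 9, 7, 5, 8, 12, 3, 11, 4]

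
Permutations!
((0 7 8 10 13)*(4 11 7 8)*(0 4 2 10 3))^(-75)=(2 4)(7 13)(10 11)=((0 8 3)(2 10 13 4 11 7))^(-75)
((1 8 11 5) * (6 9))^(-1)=(1 5 11 8)(6 9)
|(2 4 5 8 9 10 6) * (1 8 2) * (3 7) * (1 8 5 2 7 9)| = 8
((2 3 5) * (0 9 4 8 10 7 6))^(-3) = (0 10 9 7 4 6 8)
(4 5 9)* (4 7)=(4 5 9 7)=[0, 1, 2, 3, 5, 9, 6, 4, 8, 7]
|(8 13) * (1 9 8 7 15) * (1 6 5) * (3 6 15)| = 8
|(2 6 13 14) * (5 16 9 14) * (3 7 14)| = 9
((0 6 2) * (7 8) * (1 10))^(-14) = ((0 6 2)(1 10)(7 8))^(-14) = (10)(0 6 2)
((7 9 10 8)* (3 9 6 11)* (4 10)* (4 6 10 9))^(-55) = ((3 4 9 6 11)(7 10 8))^(-55) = (11)(7 8 10)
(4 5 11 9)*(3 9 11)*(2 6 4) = (11)(2 6 4 5 3 9) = [0, 1, 6, 9, 5, 3, 4, 7, 8, 2, 10, 11]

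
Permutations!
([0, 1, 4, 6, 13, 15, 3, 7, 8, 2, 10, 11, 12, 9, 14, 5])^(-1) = (2 9 13 4)(3 6)(5 15)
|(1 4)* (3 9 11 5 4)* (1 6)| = 7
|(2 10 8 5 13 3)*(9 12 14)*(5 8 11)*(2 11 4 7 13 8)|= |(2 10 4 7 13 3 11 5 8)(9 12 14)|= 9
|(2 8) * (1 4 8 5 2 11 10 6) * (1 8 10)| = 6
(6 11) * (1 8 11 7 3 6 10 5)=(1 8 11 10 5)(3 6 7)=[0, 8, 2, 6, 4, 1, 7, 3, 11, 9, 5, 10]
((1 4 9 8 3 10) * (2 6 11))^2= ((1 4 9 8 3 10)(2 6 11))^2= (1 9 3)(2 11 6)(4 8 10)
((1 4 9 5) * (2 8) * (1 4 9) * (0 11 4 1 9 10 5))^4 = (11)(1 10 5)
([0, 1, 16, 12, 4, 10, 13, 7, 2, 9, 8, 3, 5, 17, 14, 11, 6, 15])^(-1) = (2 8 10 5 12 3 11 15 17 13 6 16)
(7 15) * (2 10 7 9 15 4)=(2 10 7 4)(9 15)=[0, 1, 10, 3, 2, 5, 6, 4, 8, 15, 7, 11, 12, 13, 14, 9]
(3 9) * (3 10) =(3 9 10) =[0, 1, 2, 9, 4, 5, 6, 7, 8, 10, 3]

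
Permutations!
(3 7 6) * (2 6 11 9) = (2 6 3 7 11 9) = [0, 1, 6, 7, 4, 5, 3, 11, 8, 2, 10, 9]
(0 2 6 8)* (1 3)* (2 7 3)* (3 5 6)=(0 7 5 6 8)(1 2 3)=[7, 2, 3, 1, 4, 6, 8, 5, 0]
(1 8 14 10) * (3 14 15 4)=[0, 8, 2, 14, 3, 5, 6, 7, 15, 9, 1, 11, 12, 13, 10, 4]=(1 8 15 4 3 14 10)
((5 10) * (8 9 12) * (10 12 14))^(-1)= (5 10 14 9 8 12)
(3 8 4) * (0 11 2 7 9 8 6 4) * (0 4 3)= (0 11 2 7 9 8 4)(3 6)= [11, 1, 7, 6, 0, 5, 3, 9, 4, 8, 10, 2]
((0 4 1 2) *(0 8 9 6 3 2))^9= ((0 4 1)(2 8 9 6 3))^9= (2 3 6 9 8)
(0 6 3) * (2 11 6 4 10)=(0 4 10 2 11 6 3)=[4, 1, 11, 0, 10, 5, 3, 7, 8, 9, 2, 6]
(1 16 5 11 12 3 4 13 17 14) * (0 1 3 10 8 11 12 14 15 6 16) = (0 1)(3 4 13 17 15 6 16 5 12 10 8 11 14) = [1, 0, 2, 4, 13, 12, 16, 7, 11, 9, 8, 14, 10, 17, 3, 6, 5, 15]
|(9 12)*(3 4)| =|(3 4)(9 12)| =2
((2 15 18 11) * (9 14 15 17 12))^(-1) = ((2 17 12 9 14 15 18 11))^(-1) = (2 11 18 15 14 9 12 17)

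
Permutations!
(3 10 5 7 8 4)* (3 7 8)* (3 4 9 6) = (3 10 5 8 9 6)(4 7) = [0, 1, 2, 10, 7, 8, 3, 4, 9, 6, 5]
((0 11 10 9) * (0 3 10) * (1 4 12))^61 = ((0 11)(1 4 12)(3 10 9))^61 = (0 11)(1 4 12)(3 10 9)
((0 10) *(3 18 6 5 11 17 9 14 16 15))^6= (3 9 6 16 11)(5 15 17 18 14)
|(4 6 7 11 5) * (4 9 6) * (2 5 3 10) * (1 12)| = |(1 12)(2 5 9 6 7 11 3 10)| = 8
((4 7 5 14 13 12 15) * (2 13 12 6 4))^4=(2 7 15 4 12 6 14 13 5)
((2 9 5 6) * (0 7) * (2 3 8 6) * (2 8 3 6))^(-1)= ((0 7)(2 9 5 8))^(-1)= (0 7)(2 8 5 9)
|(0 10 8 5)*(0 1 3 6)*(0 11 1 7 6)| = |(0 10 8 5 7 6 11 1 3)| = 9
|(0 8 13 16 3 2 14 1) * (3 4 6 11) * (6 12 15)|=13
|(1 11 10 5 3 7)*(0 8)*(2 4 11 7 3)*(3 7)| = |(0 8)(1 3 7)(2 4 11 10 5)| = 30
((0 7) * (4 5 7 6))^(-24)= (0 6 4 5 7)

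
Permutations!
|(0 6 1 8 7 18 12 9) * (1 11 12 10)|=|(0 6 11 12 9)(1 8 7 18 10)|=5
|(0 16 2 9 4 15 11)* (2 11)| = 12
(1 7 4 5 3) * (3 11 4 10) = [0, 7, 2, 1, 5, 11, 6, 10, 8, 9, 3, 4] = (1 7 10 3)(4 5 11)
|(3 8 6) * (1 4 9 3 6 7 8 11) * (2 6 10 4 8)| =10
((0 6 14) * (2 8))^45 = (14)(2 8)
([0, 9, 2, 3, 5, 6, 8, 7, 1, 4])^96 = (9)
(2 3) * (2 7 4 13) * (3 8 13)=(2 8 13)(3 7 4)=[0, 1, 8, 7, 3, 5, 6, 4, 13, 9, 10, 11, 12, 2]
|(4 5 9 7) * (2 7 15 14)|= |(2 7 4 5 9 15 14)|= 7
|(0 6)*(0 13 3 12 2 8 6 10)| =|(0 10)(2 8 6 13 3 12)| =6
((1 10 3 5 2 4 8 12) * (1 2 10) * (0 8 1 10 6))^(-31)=(0 6 5 3 10 1 4 2 12 8)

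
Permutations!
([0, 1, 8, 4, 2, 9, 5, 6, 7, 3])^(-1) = [0, 1, 4, 9, 3, 6, 7, 8, 2, 5]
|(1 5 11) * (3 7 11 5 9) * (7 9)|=6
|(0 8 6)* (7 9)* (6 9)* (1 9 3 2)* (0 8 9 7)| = |(0 9)(1 7 6 8 3 2)| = 6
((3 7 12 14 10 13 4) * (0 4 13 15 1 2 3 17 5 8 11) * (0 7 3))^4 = ((0 4 17 5 8 11 7 12 14 10 15 1 2))^4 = (0 8 14 2 5 12 1 17 7 15 4 11 10)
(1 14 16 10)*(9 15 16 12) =[0, 14, 2, 3, 4, 5, 6, 7, 8, 15, 1, 11, 9, 13, 12, 16, 10] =(1 14 12 9 15 16 10)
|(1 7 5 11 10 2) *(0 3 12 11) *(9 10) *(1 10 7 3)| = |(0 1 3 12 11 9 7 5)(2 10)| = 8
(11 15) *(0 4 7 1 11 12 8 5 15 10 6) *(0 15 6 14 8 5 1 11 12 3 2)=(0 4 7 11 10 14 8 1 12 5 6 15 3 2)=[4, 12, 0, 2, 7, 6, 15, 11, 1, 9, 14, 10, 5, 13, 8, 3]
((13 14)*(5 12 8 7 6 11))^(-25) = (5 11 6 7 8 12)(13 14) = ((5 12 8 7 6 11)(13 14))^(-25)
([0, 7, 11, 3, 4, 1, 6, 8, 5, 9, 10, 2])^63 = [0, 5, 11, 3, 4, 8, 6, 1, 7, 9, 10, 2]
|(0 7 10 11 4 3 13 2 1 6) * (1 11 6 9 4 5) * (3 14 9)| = |(0 7 10 6)(1 3 13 2 11 5)(4 14 9)| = 12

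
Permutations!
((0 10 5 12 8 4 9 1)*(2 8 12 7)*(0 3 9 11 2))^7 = ((12)(0 10 5 7)(1 3 9)(2 8 4 11))^7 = (12)(0 7 5 10)(1 3 9)(2 11 4 8)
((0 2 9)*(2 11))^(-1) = (0 9 2 11) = ((0 11 2 9))^(-1)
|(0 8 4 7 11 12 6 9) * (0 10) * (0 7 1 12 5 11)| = 18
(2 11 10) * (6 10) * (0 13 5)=(0 13 5)(2 11 6 10)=[13, 1, 11, 3, 4, 0, 10, 7, 8, 9, 2, 6, 12, 5]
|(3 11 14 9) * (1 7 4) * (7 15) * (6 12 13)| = |(1 15 7 4)(3 11 14 9)(6 12 13)| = 12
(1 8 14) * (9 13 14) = (1 8 9 13 14) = [0, 8, 2, 3, 4, 5, 6, 7, 9, 13, 10, 11, 12, 14, 1]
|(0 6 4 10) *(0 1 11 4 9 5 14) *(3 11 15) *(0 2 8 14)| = 12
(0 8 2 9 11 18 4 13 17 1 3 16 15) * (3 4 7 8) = (0 3 16 15)(1 4 13 17)(2 9 11 18 7 8) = [3, 4, 9, 16, 13, 5, 6, 8, 2, 11, 10, 18, 12, 17, 14, 0, 15, 1, 7]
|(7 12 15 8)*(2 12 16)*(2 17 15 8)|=|(2 12 8 7 16 17 15)|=7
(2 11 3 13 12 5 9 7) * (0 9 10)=[9, 1, 11, 13, 4, 10, 6, 2, 8, 7, 0, 3, 5, 12]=(0 9 7 2 11 3 13 12 5 10)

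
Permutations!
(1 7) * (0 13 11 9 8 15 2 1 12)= (0 13 11 9 8 15 2 1 7 12)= [13, 7, 1, 3, 4, 5, 6, 12, 15, 8, 10, 9, 0, 11, 14, 2]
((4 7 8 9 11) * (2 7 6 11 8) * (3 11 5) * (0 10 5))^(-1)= (0 6 4 11 3 5 10)(2 7)(8 9)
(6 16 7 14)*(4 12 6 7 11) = (4 12 6 16 11)(7 14) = [0, 1, 2, 3, 12, 5, 16, 14, 8, 9, 10, 4, 6, 13, 7, 15, 11]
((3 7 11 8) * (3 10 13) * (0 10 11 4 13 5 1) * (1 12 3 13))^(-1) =((13)(0 10 5 12 3 7 4 1)(8 11))^(-1) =(13)(0 1 4 7 3 12 5 10)(8 11)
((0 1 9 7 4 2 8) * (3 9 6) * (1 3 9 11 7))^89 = (0 2 7 3 8 4 11)(1 9 6)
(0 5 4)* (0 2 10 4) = (0 5)(2 10 4) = [5, 1, 10, 3, 2, 0, 6, 7, 8, 9, 4]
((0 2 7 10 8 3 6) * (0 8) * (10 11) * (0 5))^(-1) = (0 5 10 11 7 2)(3 8 6)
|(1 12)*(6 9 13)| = 6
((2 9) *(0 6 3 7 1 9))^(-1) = (0 2 9 1 7 3 6)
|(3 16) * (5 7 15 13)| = |(3 16)(5 7 15 13)| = 4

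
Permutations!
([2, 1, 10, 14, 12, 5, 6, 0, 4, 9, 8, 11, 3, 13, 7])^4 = (0 4 7 8 14 10 3 2 12)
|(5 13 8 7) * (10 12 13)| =6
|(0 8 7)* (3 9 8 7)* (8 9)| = |(9)(0 7)(3 8)| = 2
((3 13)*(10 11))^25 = ((3 13)(10 11))^25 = (3 13)(10 11)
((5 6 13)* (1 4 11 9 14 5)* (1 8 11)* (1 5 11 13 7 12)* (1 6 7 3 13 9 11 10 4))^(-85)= (3 9 4 12 13 14 5 6 8 10 7)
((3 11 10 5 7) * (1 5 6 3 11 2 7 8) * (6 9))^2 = (1 8 5)(2 11 9 3 7 10 6)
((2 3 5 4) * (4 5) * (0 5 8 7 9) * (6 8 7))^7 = (0 9 7 5)(2 3 4)(6 8)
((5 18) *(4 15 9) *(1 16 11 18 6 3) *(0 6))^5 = ((0 6 3 1 16 11 18 5)(4 15 9))^5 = (0 11 3 5 16 6 18 1)(4 9 15)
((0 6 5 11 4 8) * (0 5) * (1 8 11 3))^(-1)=((0 6)(1 8 5 3)(4 11))^(-1)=(0 6)(1 3 5 8)(4 11)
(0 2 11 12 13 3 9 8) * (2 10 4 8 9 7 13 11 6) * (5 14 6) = (0 10 4 8)(2 5 14 6)(3 7 13)(11 12) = [10, 1, 5, 7, 8, 14, 2, 13, 0, 9, 4, 12, 11, 3, 6]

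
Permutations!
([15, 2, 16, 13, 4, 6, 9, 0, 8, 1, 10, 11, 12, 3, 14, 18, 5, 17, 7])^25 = [15, 2, 16, 13, 4, 6, 9, 0, 8, 1, 10, 11, 12, 3, 14, 18, 5, 17, 7]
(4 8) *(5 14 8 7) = (4 7 5 14 8) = [0, 1, 2, 3, 7, 14, 6, 5, 4, 9, 10, 11, 12, 13, 8]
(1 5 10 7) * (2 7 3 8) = (1 5 10 3 8 2 7) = [0, 5, 7, 8, 4, 10, 6, 1, 2, 9, 3]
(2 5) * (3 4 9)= (2 5)(3 4 9)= [0, 1, 5, 4, 9, 2, 6, 7, 8, 3]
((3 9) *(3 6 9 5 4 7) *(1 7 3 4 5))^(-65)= (1 3 4 7)(6 9)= ((1 7 4 3)(6 9))^(-65)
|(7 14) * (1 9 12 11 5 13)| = |(1 9 12 11 5 13)(7 14)| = 6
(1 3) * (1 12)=(1 3 12)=[0, 3, 2, 12, 4, 5, 6, 7, 8, 9, 10, 11, 1]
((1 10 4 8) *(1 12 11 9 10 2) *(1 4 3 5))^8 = (1 3 9 12 4)(2 5 10 11 8)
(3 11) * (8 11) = [0, 1, 2, 8, 4, 5, 6, 7, 11, 9, 10, 3] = (3 8 11)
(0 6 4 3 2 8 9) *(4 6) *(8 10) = (0 4 3 2 10 8 9) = [4, 1, 10, 2, 3, 5, 6, 7, 9, 0, 8]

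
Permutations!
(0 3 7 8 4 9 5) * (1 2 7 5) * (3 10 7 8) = (0 10 7 3 5)(1 2 8 4 9) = [10, 2, 8, 5, 9, 0, 6, 3, 4, 1, 7]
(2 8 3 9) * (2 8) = (3 9 8) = [0, 1, 2, 9, 4, 5, 6, 7, 3, 8]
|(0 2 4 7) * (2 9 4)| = |(0 9 4 7)| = 4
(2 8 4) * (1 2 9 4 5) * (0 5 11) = (0 5 1 2 8 11)(4 9) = [5, 2, 8, 3, 9, 1, 6, 7, 11, 4, 10, 0]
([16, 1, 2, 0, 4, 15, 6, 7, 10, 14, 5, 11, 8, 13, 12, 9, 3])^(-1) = (0 3 16)(5 10 8 12 14 9 15)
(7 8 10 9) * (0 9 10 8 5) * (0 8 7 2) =(10)(0 9 2)(5 8 7) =[9, 1, 0, 3, 4, 8, 6, 5, 7, 2, 10]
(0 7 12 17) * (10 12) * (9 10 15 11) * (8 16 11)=[7, 1, 2, 3, 4, 5, 6, 15, 16, 10, 12, 9, 17, 13, 14, 8, 11, 0]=(0 7 15 8 16 11 9 10 12 17)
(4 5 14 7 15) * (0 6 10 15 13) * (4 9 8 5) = (0 6 10 15 9 8 5 14 7 13) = [6, 1, 2, 3, 4, 14, 10, 13, 5, 8, 15, 11, 12, 0, 7, 9]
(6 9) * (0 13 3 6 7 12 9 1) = (0 13 3 6 1)(7 12 9) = [13, 0, 2, 6, 4, 5, 1, 12, 8, 7, 10, 11, 9, 3]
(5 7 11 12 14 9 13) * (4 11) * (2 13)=(2 13 5 7 4 11 12 14 9)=[0, 1, 13, 3, 11, 7, 6, 4, 8, 2, 10, 12, 14, 5, 9]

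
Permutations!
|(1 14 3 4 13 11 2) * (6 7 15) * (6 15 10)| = |(15)(1 14 3 4 13 11 2)(6 7 10)| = 21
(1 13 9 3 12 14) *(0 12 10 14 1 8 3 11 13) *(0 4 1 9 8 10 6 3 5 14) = (0 12 9 11 13 8 5 14 10)(1 4)(3 6) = [12, 4, 2, 6, 1, 14, 3, 7, 5, 11, 0, 13, 9, 8, 10]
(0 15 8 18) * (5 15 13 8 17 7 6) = (0 13 8 18)(5 15 17 7 6) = [13, 1, 2, 3, 4, 15, 5, 6, 18, 9, 10, 11, 12, 8, 14, 17, 16, 7, 0]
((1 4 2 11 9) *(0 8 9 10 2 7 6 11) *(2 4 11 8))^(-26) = (1 8 7 10)(4 11 9 6)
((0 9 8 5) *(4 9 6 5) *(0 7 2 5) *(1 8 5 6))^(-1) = (0 6 2 7 5 9 4 8 1)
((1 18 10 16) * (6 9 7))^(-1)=((1 18 10 16)(6 9 7))^(-1)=(1 16 10 18)(6 7 9)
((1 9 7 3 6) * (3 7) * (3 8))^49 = ((1 9 8 3 6))^49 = (1 6 3 8 9)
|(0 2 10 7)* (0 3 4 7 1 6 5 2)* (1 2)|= |(1 6 5)(2 10)(3 4 7)|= 6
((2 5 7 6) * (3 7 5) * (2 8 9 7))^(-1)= (2 3)(6 7 9 8)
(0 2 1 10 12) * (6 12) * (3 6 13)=(0 2 1 10 13 3 6 12)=[2, 10, 1, 6, 4, 5, 12, 7, 8, 9, 13, 11, 0, 3]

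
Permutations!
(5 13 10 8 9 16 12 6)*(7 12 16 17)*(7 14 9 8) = [0, 1, 2, 3, 4, 13, 5, 12, 8, 17, 7, 11, 6, 10, 9, 15, 16, 14] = (5 13 10 7 12 6)(9 17 14)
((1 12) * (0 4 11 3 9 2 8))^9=((0 4 11 3 9 2 8)(1 12))^9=(0 11 9 8 4 3 2)(1 12)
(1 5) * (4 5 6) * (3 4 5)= (1 6 5)(3 4)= [0, 6, 2, 4, 3, 1, 5]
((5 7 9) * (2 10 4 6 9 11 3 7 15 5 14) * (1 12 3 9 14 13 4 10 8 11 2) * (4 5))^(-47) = ((1 12 3 7 2 8 11 9 13 5 15 4 6 14))^(-47) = (1 5 2 14 13 7 6 9 3 4 11 12 15 8)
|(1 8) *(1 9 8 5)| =|(1 5)(8 9)| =2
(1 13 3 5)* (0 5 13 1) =(0 5)(3 13) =[5, 1, 2, 13, 4, 0, 6, 7, 8, 9, 10, 11, 12, 3]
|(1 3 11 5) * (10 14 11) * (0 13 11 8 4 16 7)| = 12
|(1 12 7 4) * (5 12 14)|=6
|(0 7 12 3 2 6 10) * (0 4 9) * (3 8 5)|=|(0 7 12 8 5 3 2 6 10 4 9)|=11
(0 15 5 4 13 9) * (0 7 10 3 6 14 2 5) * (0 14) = (0 15 14 2 5 4 13 9 7 10 3 6) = [15, 1, 5, 6, 13, 4, 0, 10, 8, 7, 3, 11, 12, 9, 2, 14]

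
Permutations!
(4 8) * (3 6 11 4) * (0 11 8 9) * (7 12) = [11, 1, 2, 6, 9, 5, 8, 12, 3, 0, 10, 4, 7] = (0 11 4 9)(3 6 8)(7 12)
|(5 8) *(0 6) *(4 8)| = 6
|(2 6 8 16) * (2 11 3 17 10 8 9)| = |(2 6 9)(3 17 10 8 16 11)| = 6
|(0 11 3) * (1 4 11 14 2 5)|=8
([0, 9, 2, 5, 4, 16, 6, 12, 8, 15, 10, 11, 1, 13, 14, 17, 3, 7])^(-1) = [0, 12, 2, 16, 4, 3, 6, 17, 8, 1, 10, 11, 7, 13, 14, 9, 5, 15]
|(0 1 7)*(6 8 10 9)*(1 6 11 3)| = |(0 6 8 10 9 11 3 1 7)| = 9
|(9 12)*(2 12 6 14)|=|(2 12 9 6 14)|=5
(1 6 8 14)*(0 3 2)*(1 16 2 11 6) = (0 3 11 6 8 14 16 2) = [3, 1, 0, 11, 4, 5, 8, 7, 14, 9, 10, 6, 12, 13, 16, 15, 2]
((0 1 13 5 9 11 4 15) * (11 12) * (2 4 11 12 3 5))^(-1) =((0 1 13 2 4 15)(3 5 9))^(-1) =(0 15 4 2 13 1)(3 9 5)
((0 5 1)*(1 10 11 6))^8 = ((0 5 10 11 6 1))^8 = (0 10 6)(1 5 11)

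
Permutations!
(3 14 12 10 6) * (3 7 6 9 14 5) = (3 5)(6 7)(9 14 12 10) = [0, 1, 2, 5, 4, 3, 7, 6, 8, 14, 9, 11, 10, 13, 12]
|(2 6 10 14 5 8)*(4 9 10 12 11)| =|(2 6 12 11 4 9 10 14 5 8)| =10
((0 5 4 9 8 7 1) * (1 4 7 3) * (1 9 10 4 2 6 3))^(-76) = (10)(0 3 5 9 7 8 2 1 6)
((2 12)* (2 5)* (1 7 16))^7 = (1 7 16)(2 12 5)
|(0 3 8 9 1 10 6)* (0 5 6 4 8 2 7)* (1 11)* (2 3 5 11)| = |(0 5 6 11 1 10 4 8 9 2 7)| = 11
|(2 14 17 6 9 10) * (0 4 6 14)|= |(0 4 6 9 10 2)(14 17)|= 6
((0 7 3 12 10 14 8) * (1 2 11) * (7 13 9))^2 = ((0 13 9 7 3 12 10 14 8)(1 2 11))^2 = (0 9 3 10 8 13 7 12 14)(1 11 2)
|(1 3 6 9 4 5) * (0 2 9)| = |(0 2 9 4 5 1 3 6)| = 8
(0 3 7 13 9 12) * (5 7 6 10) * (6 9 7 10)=(0 3 9 12)(5 10)(7 13)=[3, 1, 2, 9, 4, 10, 6, 13, 8, 12, 5, 11, 0, 7]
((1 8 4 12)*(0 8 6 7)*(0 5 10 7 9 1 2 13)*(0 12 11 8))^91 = ((1 6 9)(2 13 12)(4 11 8)(5 10 7))^91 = (1 6 9)(2 13 12)(4 11 8)(5 10 7)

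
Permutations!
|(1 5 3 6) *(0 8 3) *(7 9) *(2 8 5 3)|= 6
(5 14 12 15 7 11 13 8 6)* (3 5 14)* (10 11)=(3 5)(6 14 12 15 7 10 11 13 8)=[0, 1, 2, 5, 4, 3, 14, 10, 6, 9, 11, 13, 15, 8, 12, 7]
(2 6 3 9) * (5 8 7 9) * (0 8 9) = (0 8 7)(2 6 3 5 9) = [8, 1, 6, 5, 4, 9, 3, 0, 7, 2]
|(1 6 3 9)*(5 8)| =4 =|(1 6 3 9)(5 8)|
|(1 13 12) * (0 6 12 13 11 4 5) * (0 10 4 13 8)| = |(0 6 12 1 11 13 8)(4 5 10)| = 21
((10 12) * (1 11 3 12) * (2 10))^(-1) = ((1 11 3 12 2 10))^(-1) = (1 10 2 12 3 11)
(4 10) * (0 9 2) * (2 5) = (0 9 5 2)(4 10) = [9, 1, 0, 3, 10, 2, 6, 7, 8, 5, 4]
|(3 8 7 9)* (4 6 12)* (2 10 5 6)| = 12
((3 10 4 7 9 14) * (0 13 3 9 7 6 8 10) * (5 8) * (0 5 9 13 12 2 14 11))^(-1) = ((0 12 2 14 13 3 5 8 10 4 6 9 11))^(-1) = (0 11 9 6 4 10 8 5 3 13 14 2 12)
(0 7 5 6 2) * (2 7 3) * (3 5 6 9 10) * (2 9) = (0 5 2)(3 9 10)(6 7) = [5, 1, 0, 9, 4, 2, 7, 6, 8, 10, 3]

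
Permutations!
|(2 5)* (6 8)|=2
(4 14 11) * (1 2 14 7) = (1 2 14 11 4 7) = [0, 2, 14, 3, 7, 5, 6, 1, 8, 9, 10, 4, 12, 13, 11]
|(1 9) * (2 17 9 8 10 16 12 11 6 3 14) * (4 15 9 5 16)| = 18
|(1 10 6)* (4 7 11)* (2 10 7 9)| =8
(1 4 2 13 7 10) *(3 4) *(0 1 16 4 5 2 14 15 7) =(0 1 3 5 2 13)(4 14 15 7 10 16) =[1, 3, 13, 5, 14, 2, 6, 10, 8, 9, 16, 11, 12, 0, 15, 7, 4]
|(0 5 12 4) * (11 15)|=|(0 5 12 4)(11 15)|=4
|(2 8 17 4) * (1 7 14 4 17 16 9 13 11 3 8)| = |(17)(1 7 14 4 2)(3 8 16 9 13 11)| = 30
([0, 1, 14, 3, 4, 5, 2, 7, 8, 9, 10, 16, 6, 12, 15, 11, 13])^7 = [0, 1, 6, 3, 4, 5, 12, 7, 8, 9, 10, 15, 13, 16, 2, 14, 11]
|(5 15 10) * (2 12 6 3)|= 12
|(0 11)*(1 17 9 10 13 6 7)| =|(0 11)(1 17 9 10 13 6 7)| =14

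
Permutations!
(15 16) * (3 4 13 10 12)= (3 4 13 10 12)(15 16)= [0, 1, 2, 4, 13, 5, 6, 7, 8, 9, 12, 11, 3, 10, 14, 16, 15]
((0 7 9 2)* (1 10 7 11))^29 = ((0 11 1 10 7 9 2))^29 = (0 11 1 10 7 9 2)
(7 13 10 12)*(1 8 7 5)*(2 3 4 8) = [0, 2, 3, 4, 8, 1, 6, 13, 7, 9, 12, 11, 5, 10] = (1 2 3 4 8 7 13 10 12 5)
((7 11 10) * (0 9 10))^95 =((0 9 10 7 11))^95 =(11)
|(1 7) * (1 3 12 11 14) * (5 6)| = 6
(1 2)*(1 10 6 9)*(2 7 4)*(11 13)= (1 7 4 2 10 6 9)(11 13)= [0, 7, 10, 3, 2, 5, 9, 4, 8, 1, 6, 13, 12, 11]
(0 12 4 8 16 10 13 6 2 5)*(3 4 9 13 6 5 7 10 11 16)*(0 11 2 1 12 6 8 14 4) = (0 6 1 12 9 13 5 11 16 2 7 10 8 3)(4 14) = [6, 12, 7, 0, 14, 11, 1, 10, 3, 13, 8, 16, 9, 5, 4, 15, 2]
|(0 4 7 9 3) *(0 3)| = 4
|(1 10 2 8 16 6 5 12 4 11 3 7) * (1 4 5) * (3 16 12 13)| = 13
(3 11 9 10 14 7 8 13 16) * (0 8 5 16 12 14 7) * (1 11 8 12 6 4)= (0 12 14)(1 11 9 10 7 5 16 3 8 13 6 4)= [12, 11, 2, 8, 1, 16, 4, 5, 13, 10, 7, 9, 14, 6, 0, 15, 3]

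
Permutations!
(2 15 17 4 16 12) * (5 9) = (2 15 17 4 16 12)(5 9) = [0, 1, 15, 3, 16, 9, 6, 7, 8, 5, 10, 11, 2, 13, 14, 17, 12, 4]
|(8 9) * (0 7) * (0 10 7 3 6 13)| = 4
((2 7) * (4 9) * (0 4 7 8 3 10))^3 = (0 7 3 4 2 10 9 8)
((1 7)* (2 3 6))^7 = (1 7)(2 3 6)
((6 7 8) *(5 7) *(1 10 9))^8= ((1 10 9)(5 7 8 6))^8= (1 9 10)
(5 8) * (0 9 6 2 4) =[9, 1, 4, 3, 0, 8, 2, 7, 5, 6] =(0 9 6 2 4)(5 8)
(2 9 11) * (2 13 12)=[0, 1, 9, 3, 4, 5, 6, 7, 8, 11, 10, 13, 2, 12]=(2 9 11 13 12)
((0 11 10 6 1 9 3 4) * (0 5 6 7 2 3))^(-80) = ((0 11 10 7 2 3 4 5 6 1 9))^(-80) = (0 6 3 10 9 5 2 11 1 4 7)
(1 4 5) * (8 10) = (1 4 5)(8 10) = [0, 4, 2, 3, 5, 1, 6, 7, 10, 9, 8]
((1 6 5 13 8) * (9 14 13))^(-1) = ((1 6 5 9 14 13 8))^(-1) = (1 8 13 14 9 5 6)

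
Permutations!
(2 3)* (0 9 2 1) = (0 9 2 3 1) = [9, 0, 3, 1, 4, 5, 6, 7, 8, 2]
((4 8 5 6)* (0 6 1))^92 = ((0 6 4 8 5 1))^92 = (0 4 5)(1 6 8)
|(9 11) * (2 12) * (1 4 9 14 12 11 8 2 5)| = 9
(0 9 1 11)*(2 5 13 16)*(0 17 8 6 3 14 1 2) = [9, 11, 5, 14, 4, 13, 3, 7, 6, 2, 10, 17, 12, 16, 1, 15, 0, 8] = (0 9 2 5 13 16)(1 11 17 8 6 3 14)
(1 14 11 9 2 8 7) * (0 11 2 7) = (0 11 9 7 1 14 2 8) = [11, 14, 8, 3, 4, 5, 6, 1, 0, 7, 10, 9, 12, 13, 2]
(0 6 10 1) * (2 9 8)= (0 6 10 1)(2 9 8)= [6, 0, 9, 3, 4, 5, 10, 7, 2, 8, 1]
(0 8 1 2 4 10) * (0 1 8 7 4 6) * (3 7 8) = (0 8 3 7 4 10 1 2 6) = [8, 2, 6, 7, 10, 5, 0, 4, 3, 9, 1]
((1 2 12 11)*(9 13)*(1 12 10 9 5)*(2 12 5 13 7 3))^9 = ((13)(1 12 11 5)(2 10 9 7 3))^9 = (13)(1 12 11 5)(2 3 7 9 10)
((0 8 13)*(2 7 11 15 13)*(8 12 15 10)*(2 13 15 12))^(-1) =(15)(0 13 8 10 11 7 2)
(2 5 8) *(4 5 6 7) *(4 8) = (2 6 7 8)(4 5) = [0, 1, 6, 3, 5, 4, 7, 8, 2]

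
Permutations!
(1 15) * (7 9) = (1 15)(7 9) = [0, 15, 2, 3, 4, 5, 6, 9, 8, 7, 10, 11, 12, 13, 14, 1]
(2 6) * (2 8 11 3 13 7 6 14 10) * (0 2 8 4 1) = [2, 0, 14, 13, 1, 5, 4, 6, 11, 9, 8, 3, 12, 7, 10] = (0 2 14 10 8 11 3 13 7 6 4 1)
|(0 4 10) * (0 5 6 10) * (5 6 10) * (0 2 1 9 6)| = |(0 4 2 1 9 6 5 10)| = 8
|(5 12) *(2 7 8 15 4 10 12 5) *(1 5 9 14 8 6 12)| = |(1 5 9 14 8 15 4 10)(2 7 6 12)| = 8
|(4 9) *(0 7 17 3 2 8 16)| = 14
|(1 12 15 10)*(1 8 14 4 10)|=12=|(1 12 15)(4 10 8 14)|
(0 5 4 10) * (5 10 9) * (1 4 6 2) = (0 10)(1 4 9 5 6 2) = [10, 4, 1, 3, 9, 6, 2, 7, 8, 5, 0]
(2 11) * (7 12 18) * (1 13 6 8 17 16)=(1 13 6 8 17 16)(2 11)(7 12 18)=[0, 13, 11, 3, 4, 5, 8, 12, 17, 9, 10, 2, 18, 6, 14, 15, 1, 16, 7]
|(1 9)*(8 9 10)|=4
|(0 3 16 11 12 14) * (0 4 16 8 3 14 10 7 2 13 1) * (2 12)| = 24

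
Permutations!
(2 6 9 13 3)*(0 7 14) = (0 7 14)(2 6 9 13 3) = [7, 1, 6, 2, 4, 5, 9, 14, 8, 13, 10, 11, 12, 3, 0]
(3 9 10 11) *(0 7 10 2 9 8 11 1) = [7, 0, 9, 8, 4, 5, 6, 10, 11, 2, 1, 3] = (0 7 10 1)(2 9)(3 8 11)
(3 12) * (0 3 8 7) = [3, 1, 2, 12, 4, 5, 6, 0, 7, 9, 10, 11, 8] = (0 3 12 8 7)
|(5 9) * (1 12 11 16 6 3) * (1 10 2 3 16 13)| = 12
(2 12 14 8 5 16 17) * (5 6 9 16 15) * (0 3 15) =(0 3 15 5)(2 12 14 8 6 9 16 17) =[3, 1, 12, 15, 4, 0, 9, 7, 6, 16, 10, 11, 14, 13, 8, 5, 17, 2]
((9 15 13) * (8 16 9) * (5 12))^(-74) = (8 16 9 15 13)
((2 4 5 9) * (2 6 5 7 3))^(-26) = (2 7)(3 4)(5 9 6)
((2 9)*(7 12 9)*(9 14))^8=((2 7 12 14 9))^8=(2 14 7 9 12)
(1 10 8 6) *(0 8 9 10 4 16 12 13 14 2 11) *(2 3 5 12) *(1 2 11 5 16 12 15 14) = (0 8 6 2 5 15 14 3 16 11)(1 4 12 13)(9 10) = [8, 4, 5, 16, 12, 15, 2, 7, 6, 10, 9, 0, 13, 1, 3, 14, 11]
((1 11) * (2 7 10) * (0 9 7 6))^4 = ((0 9 7 10 2 6)(1 11))^4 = (11)(0 2 7)(6 10 9)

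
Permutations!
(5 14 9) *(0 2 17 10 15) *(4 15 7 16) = (0 2 17 10 7 16 4 15)(5 14 9) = [2, 1, 17, 3, 15, 14, 6, 16, 8, 5, 7, 11, 12, 13, 9, 0, 4, 10]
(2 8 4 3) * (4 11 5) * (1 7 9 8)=(1 7 9 8 11 5 4 3 2)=[0, 7, 1, 2, 3, 4, 6, 9, 11, 8, 10, 5]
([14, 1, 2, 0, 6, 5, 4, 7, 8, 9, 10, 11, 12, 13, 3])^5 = [3, 1, 2, 14, 6, 5, 4, 7, 8, 9, 10, 11, 12, 13, 0]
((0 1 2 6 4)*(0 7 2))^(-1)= ((0 1)(2 6 4 7))^(-1)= (0 1)(2 7 4 6)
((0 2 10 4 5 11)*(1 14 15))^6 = (15)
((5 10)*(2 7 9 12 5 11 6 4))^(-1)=((2 7 9 12 5 10 11 6 4))^(-1)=(2 4 6 11 10 5 12 9 7)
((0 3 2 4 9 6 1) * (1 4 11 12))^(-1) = (0 1 12 11 2 3)(4 6 9)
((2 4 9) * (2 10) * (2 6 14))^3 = ((2 4 9 10 6 14))^3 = (2 10)(4 6)(9 14)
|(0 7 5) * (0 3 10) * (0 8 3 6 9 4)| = |(0 7 5 6 9 4)(3 10 8)| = 6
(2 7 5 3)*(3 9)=(2 7 5 9 3)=[0, 1, 7, 2, 4, 9, 6, 5, 8, 3]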